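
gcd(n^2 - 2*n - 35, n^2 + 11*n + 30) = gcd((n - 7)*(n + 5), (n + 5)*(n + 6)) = n + 5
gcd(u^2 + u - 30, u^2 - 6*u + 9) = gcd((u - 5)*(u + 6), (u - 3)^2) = 1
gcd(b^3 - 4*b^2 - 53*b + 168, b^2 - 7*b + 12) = b - 3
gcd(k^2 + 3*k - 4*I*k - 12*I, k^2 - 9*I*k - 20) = k - 4*I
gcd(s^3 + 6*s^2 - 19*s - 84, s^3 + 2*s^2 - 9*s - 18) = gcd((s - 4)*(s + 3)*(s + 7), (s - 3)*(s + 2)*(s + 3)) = s + 3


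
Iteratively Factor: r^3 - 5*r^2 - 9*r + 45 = (r + 3)*(r^2 - 8*r + 15) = (r - 5)*(r + 3)*(r - 3)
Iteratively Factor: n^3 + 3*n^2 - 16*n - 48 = (n + 3)*(n^2 - 16) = (n - 4)*(n + 3)*(n + 4)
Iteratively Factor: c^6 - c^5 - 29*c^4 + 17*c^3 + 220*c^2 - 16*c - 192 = (c + 4)*(c^5 - 5*c^4 - 9*c^3 + 53*c^2 + 8*c - 48) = (c - 4)*(c + 4)*(c^4 - c^3 - 13*c^2 + c + 12) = (c - 4)^2*(c + 4)*(c^3 + 3*c^2 - c - 3) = (c - 4)^2*(c - 1)*(c + 4)*(c^2 + 4*c + 3) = (c - 4)^2*(c - 1)*(c + 3)*(c + 4)*(c + 1)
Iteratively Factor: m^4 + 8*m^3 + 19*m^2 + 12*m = (m + 3)*(m^3 + 5*m^2 + 4*m) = (m + 3)*(m + 4)*(m^2 + m) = (m + 1)*(m + 3)*(m + 4)*(m)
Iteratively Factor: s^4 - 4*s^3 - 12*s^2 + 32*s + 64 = (s + 2)*(s^3 - 6*s^2 + 32) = (s - 4)*(s + 2)*(s^2 - 2*s - 8) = (s - 4)*(s + 2)^2*(s - 4)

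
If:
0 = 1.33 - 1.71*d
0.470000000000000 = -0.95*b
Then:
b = -0.49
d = 0.78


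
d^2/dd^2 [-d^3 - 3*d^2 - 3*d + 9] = -6*d - 6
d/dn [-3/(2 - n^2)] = -6*n/(n^2 - 2)^2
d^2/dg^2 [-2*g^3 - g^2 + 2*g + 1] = -12*g - 2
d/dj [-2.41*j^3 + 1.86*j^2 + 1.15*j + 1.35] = -7.23*j^2 + 3.72*j + 1.15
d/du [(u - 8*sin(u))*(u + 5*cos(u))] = -(u - 8*sin(u))*(5*sin(u) - 1) - (u + 5*cos(u))*(8*cos(u) - 1)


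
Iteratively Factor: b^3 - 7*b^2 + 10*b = (b)*(b^2 - 7*b + 10) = b*(b - 5)*(b - 2)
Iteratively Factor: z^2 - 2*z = (z)*(z - 2)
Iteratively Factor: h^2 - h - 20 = (h + 4)*(h - 5)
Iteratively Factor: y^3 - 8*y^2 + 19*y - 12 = (y - 4)*(y^2 - 4*y + 3) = (y - 4)*(y - 1)*(y - 3)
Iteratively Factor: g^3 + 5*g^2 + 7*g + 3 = (g + 1)*(g^2 + 4*g + 3) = (g + 1)^2*(g + 3)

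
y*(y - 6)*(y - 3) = y^3 - 9*y^2 + 18*y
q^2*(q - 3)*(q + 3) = q^4 - 9*q^2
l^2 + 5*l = l*(l + 5)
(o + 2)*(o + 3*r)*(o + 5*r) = o^3 + 8*o^2*r + 2*o^2 + 15*o*r^2 + 16*o*r + 30*r^2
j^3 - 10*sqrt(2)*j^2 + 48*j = j*(j - 6*sqrt(2))*(j - 4*sqrt(2))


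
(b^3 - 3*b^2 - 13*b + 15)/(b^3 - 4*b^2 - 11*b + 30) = (b - 1)/(b - 2)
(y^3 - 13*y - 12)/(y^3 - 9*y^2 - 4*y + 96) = (y + 1)/(y - 8)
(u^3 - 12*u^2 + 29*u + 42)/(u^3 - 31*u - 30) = (u - 7)/(u + 5)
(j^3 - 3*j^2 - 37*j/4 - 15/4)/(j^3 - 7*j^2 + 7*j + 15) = (j^2 + 2*j + 3/4)/(j^2 - 2*j - 3)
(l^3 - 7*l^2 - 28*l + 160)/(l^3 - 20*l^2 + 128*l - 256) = (l + 5)/(l - 8)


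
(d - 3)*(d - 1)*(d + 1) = d^3 - 3*d^2 - d + 3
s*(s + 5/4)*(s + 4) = s^3 + 21*s^2/4 + 5*s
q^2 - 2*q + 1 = (q - 1)^2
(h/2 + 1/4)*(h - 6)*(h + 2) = h^3/2 - 7*h^2/4 - 7*h - 3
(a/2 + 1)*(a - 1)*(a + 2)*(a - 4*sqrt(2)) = a^4/2 - 2*sqrt(2)*a^3 + 3*a^3/2 - 6*sqrt(2)*a^2 - 2*a + 8*sqrt(2)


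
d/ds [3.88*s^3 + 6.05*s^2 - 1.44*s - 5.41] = 11.64*s^2 + 12.1*s - 1.44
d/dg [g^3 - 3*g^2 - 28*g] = 3*g^2 - 6*g - 28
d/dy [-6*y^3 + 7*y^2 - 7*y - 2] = -18*y^2 + 14*y - 7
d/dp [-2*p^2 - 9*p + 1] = -4*p - 9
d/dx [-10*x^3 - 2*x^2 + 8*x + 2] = -30*x^2 - 4*x + 8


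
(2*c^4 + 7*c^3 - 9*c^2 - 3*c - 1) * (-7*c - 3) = -14*c^5 - 55*c^4 + 42*c^3 + 48*c^2 + 16*c + 3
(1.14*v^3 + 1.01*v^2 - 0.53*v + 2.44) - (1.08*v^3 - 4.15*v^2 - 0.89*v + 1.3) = 0.0599999999999998*v^3 + 5.16*v^2 + 0.36*v + 1.14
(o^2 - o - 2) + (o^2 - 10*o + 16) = 2*o^2 - 11*o + 14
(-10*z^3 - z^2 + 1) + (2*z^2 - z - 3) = -10*z^3 + z^2 - z - 2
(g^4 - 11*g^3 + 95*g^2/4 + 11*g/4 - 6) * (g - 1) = g^5 - 12*g^4 + 139*g^3/4 - 21*g^2 - 35*g/4 + 6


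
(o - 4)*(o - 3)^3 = o^4 - 13*o^3 + 63*o^2 - 135*o + 108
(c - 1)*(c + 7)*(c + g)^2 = c^4 + 2*c^3*g + 6*c^3 + c^2*g^2 + 12*c^2*g - 7*c^2 + 6*c*g^2 - 14*c*g - 7*g^2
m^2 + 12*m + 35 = (m + 5)*(m + 7)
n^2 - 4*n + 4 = (n - 2)^2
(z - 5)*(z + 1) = z^2 - 4*z - 5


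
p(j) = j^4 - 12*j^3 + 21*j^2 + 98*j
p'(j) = 4*j^3 - 36*j^2 + 42*j + 98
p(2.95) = 239.52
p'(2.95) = 11.30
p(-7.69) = 9442.40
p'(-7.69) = -4172.91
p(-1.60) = -47.33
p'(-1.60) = -77.74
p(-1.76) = -32.41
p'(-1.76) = -109.24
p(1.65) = 172.38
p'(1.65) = 87.26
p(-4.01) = 977.05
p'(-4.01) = -907.23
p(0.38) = 39.63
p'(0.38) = 108.98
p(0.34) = 35.29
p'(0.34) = 108.28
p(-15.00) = 94380.00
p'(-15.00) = -22132.00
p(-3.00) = 300.00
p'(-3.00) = -460.00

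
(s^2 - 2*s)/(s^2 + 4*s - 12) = s/(s + 6)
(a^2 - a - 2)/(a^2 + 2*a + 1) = (a - 2)/(a + 1)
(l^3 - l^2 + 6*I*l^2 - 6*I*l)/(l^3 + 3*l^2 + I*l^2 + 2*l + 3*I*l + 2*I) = l*(l^2 + l*(-1 + 6*I) - 6*I)/(l^3 + l^2*(3 + I) + l*(2 + 3*I) + 2*I)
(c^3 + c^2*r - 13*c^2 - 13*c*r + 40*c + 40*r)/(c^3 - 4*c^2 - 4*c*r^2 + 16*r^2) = (c^3 + c^2*r - 13*c^2 - 13*c*r + 40*c + 40*r)/(c^3 - 4*c^2 - 4*c*r^2 + 16*r^2)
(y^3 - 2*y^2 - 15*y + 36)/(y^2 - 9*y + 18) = (y^2 + y - 12)/(y - 6)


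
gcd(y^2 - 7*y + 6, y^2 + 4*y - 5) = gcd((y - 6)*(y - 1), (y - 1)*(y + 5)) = y - 1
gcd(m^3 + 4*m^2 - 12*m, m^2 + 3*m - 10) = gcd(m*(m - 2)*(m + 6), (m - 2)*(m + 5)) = m - 2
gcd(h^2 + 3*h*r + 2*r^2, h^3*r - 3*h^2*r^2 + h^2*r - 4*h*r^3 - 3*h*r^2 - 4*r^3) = h + r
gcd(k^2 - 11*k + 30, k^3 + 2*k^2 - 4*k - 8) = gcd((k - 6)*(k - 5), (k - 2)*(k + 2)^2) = 1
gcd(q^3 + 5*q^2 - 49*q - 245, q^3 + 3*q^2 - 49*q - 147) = q^2 - 49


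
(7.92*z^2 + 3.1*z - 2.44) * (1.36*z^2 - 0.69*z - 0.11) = 10.7712*z^4 - 1.2488*z^3 - 6.3286*z^2 + 1.3426*z + 0.2684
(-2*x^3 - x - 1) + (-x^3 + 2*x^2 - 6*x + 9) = -3*x^3 + 2*x^2 - 7*x + 8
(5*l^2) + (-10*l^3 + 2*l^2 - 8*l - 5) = -10*l^3 + 7*l^2 - 8*l - 5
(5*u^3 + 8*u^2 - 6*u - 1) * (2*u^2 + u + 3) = 10*u^5 + 21*u^4 + 11*u^3 + 16*u^2 - 19*u - 3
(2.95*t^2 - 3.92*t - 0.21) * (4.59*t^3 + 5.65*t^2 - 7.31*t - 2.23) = 13.5405*t^5 - 1.3253*t^4 - 44.6764*t^3 + 20.8902*t^2 + 10.2767*t + 0.4683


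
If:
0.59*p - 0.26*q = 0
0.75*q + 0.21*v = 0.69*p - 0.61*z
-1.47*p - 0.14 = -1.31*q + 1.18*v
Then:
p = 0.0194749111476287 - 0.476804117145005*z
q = 0.0441930676042343 - 1.08197857352136*z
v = -0.607194812804932*z - 0.0938433905300569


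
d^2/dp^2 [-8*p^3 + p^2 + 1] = 2 - 48*p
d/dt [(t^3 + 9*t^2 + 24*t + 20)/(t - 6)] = (2*t^3 - 9*t^2 - 108*t - 164)/(t^2 - 12*t + 36)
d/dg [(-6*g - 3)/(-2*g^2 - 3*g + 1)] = 3*(-4*g^2 - 4*g - 5)/(4*g^4 + 12*g^3 + 5*g^2 - 6*g + 1)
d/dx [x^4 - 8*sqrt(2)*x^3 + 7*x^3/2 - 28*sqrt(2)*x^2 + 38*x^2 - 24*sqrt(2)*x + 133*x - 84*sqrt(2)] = 4*x^3 - 24*sqrt(2)*x^2 + 21*x^2/2 - 56*sqrt(2)*x + 76*x - 24*sqrt(2) + 133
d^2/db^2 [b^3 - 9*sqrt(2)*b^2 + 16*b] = 6*b - 18*sqrt(2)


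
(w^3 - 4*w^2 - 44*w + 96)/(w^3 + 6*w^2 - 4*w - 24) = (w - 8)/(w + 2)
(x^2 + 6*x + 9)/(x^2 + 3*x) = (x + 3)/x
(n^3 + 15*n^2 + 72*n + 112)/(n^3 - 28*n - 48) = (n^2 + 11*n + 28)/(n^2 - 4*n - 12)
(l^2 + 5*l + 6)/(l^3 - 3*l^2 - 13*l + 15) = (l + 2)/(l^2 - 6*l + 5)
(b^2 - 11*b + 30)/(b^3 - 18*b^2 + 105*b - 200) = (b - 6)/(b^2 - 13*b + 40)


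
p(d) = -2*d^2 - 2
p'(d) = -4*d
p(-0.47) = -2.44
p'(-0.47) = 1.88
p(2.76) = -17.24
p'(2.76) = -11.04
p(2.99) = -19.88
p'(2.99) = -11.96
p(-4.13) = -36.11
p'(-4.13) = 16.52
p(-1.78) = -8.34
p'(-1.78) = 7.12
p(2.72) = -16.80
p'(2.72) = -10.88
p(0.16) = -2.05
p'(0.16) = -0.64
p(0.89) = -3.58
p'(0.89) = -3.56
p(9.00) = -164.00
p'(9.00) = -36.00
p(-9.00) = -164.00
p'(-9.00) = 36.00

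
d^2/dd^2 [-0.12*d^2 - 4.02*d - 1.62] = -0.240000000000000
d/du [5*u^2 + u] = 10*u + 1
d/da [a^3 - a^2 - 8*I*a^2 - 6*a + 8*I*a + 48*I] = 3*a^2 - 2*a - 16*I*a - 6 + 8*I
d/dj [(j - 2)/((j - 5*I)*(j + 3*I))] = (-j^2 + 4*j + 15 - 4*I)/(j^4 - 4*I*j^3 + 26*j^2 - 60*I*j + 225)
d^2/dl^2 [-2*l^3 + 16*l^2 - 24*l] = 32 - 12*l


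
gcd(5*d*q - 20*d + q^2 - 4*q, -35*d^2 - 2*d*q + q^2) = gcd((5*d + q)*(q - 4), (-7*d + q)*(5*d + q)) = 5*d + q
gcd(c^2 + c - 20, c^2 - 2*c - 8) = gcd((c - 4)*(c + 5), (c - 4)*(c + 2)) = c - 4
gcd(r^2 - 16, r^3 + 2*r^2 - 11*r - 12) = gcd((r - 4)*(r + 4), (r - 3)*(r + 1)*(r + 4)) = r + 4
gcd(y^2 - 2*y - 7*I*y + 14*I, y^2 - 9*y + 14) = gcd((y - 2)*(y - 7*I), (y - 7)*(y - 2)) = y - 2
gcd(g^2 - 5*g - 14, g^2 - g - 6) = g + 2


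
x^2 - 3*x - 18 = (x - 6)*(x + 3)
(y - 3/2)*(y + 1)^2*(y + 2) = y^4 + 5*y^3/2 - y^2 - 11*y/2 - 3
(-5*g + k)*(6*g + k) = -30*g^2 + g*k + k^2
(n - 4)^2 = n^2 - 8*n + 16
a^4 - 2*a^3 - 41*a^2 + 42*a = a*(a - 7)*(a - 1)*(a + 6)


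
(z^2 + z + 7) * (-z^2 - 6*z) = -z^4 - 7*z^3 - 13*z^2 - 42*z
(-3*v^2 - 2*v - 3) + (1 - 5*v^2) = -8*v^2 - 2*v - 2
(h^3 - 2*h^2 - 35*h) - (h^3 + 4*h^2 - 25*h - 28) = -6*h^2 - 10*h + 28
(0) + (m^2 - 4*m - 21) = m^2 - 4*m - 21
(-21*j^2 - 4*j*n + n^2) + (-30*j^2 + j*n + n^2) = -51*j^2 - 3*j*n + 2*n^2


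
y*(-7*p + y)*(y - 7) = -7*p*y^2 + 49*p*y + y^3 - 7*y^2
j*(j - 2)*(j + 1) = j^3 - j^2 - 2*j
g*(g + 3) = g^2 + 3*g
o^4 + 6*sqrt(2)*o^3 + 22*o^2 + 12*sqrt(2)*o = o*(o + sqrt(2))*(o + 2*sqrt(2))*(o + 3*sqrt(2))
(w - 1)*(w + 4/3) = w^2 + w/3 - 4/3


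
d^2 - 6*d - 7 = (d - 7)*(d + 1)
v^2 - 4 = (v - 2)*(v + 2)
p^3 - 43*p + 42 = (p - 6)*(p - 1)*(p + 7)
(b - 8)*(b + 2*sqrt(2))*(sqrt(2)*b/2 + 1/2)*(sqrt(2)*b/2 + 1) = b^4/2 - 4*b^3 + 7*sqrt(2)*b^3/4 - 14*sqrt(2)*b^2 + 7*b^2/2 - 28*b + sqrt(2)*b - 8*sqrt(2)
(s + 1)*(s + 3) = s^2 + 4*s + 3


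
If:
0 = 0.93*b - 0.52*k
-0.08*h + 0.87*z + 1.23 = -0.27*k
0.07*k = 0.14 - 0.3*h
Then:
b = -1.68516725024212*z - 2.31016414611736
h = 0.703233256351039*z + 1.43071593533487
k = -3.01385681293303*z - 4.13163972286374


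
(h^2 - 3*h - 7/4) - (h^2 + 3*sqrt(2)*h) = -3*sqrt(2)*h - 3*h - 7/4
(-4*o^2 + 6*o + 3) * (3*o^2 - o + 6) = -12*o^4 + 22*o^3 - 21*o^2 + 33*o + 18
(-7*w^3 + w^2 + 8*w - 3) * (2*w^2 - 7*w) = -14*w^5 + 51*w^4 + 9*w^3 - 62*w^2 + 21*w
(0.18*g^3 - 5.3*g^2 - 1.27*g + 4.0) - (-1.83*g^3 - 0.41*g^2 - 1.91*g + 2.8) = 2.01*g^3 - 4.89*g^2 + 0.64*g + 1.2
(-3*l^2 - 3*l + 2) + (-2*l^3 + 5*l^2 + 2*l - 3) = -2*l^3 + 2*l^2 - l - 1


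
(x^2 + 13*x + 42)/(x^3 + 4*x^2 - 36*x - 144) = (x + 7)/(x^2 - 2*x - 24)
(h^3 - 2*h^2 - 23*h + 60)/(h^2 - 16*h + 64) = (h^3 - 2*h^2 - 23*h + 60)/(h^2 - 16*h + 64)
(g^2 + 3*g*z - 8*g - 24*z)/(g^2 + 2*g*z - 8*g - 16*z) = (g + 3*z)/(g + 2*z)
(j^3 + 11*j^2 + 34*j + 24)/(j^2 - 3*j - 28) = (j^2 + 7*j + 6)/(j - 7)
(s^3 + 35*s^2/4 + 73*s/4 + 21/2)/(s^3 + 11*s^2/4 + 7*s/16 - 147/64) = 16*(s^2 + 7*s + 6)/(16*s^2 + 16*s - 21)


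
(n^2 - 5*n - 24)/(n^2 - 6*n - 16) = (n + 3)/(n + 2)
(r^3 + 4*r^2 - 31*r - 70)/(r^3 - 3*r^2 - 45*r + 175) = (r + 2)/(r - 5)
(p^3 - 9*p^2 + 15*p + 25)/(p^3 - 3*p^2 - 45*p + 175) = (p + 1)/(p + 7)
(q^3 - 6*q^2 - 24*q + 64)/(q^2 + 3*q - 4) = (q^2 - 10*q + 16)/(q - 1)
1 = 1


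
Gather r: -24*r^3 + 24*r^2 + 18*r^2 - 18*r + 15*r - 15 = -24*r^3 + 42*r^2 - 3*r - 15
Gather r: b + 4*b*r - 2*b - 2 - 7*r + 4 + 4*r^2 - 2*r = -b + 4*r^2 + r*(4*b - 9) + 2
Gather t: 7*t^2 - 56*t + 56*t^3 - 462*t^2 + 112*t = 56*t^3 - 455*t^2 + 56*t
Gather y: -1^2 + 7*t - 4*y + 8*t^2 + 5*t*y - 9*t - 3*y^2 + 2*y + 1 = 8*t^2 - 2*t - 3*y^2 + y*(5*t - 2)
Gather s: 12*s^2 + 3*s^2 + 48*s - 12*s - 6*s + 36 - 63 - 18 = 15*s^2 + 30*s - 45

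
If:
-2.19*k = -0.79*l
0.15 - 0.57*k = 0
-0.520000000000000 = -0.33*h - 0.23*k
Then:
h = 1.39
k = 0.26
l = 0.73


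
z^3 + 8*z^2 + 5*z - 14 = (z - 1)*(z + 2)*(z + 7)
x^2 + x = x*(x + 1)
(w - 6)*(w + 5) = w^2 - w - 30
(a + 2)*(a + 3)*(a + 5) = a^3 + 10*a^2 + 31*a + 30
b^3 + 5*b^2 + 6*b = b*(b + 2)*(b + 3)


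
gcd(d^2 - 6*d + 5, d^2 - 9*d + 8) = d - 1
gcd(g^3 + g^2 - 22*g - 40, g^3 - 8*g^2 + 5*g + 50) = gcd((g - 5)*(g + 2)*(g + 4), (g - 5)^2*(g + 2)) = g^2 - 3*g - 10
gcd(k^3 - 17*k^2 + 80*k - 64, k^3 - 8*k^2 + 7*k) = k - 1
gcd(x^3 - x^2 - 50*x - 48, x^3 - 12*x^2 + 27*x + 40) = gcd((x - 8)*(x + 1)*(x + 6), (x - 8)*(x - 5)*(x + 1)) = x^2 - 7*x - 8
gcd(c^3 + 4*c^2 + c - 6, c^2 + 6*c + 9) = c + 3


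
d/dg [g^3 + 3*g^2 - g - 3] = 3*g^2 + 6*g - 1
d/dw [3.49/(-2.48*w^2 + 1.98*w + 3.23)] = (17.3104*w - 6.9102)/(-2.48*w^2 + 1.98*w + 3.23)^2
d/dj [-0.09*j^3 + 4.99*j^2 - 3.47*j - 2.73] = -0.27*j^2 + 9.98*j - 3.47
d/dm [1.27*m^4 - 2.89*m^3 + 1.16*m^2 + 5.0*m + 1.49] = 5.08*m^3 - 8.67*m^2 + 2.32*m + 5.0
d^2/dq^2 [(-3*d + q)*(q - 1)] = 2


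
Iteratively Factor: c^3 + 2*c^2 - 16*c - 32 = (c + 2)*(c^2 - 16) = (c - 4)*(c + 2)*(c + 4)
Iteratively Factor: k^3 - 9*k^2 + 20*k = (k - 5)*(k^2 - 4*k) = k*(k - 5)*(k - 4)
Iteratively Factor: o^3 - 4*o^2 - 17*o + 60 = (o + 4)*(o^2 - 8*o + 15) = (o - 3)*(o + 4)*(o - 5)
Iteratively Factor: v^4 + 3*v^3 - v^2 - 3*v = (v - 1)*(v^3 + 4*v^2 + 3*v) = (v - 1)*(v + 1)*(v^2 + 3*v) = v*(v - 1)*(v + 1)*(v + 3)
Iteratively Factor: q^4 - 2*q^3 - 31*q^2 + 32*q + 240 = (q - 5)*(q^3 + 3*q^2 - 16*q - 48) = (q - 5)*(q + 4)*(q^2 - q - 12) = (q - 5)*(q + 3)*(q + 4)*(q - 4)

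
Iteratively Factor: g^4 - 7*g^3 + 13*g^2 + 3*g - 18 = (g - 3)*(g^3 - 4*g^2 + g + 6) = (g - 3)*(g + 1)*(g^2 - 5*g + 6) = (g - 3)^2*(g + 1)*(g - 2)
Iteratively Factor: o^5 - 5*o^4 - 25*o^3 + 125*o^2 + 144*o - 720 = (o + 3)*(o^4 - 8*o^3 - o^2 + 128*o - 240) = (o - 5)*(o + 3)*(o^3 - 3*o^2 - 16*o + 48) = (o - 5)*(o + 3)*(o + 4)*(o^2 - 7*o + 12) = (o - 5)*(o - 4)*(o + 3)*(o + 4)*(o - 3)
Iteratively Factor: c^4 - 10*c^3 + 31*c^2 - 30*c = (c - 3)*(c^3 - 7*c^2 + 10*c) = (c - 3)*(c - 2)*(c^2 - 5*c) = (c - 5)*(c - 3)*(c - 2)*(c)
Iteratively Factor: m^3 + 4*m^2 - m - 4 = (m + 1)*(m^2 + 3*m - 4) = (m + 1)*(m + 4)*(m - 1)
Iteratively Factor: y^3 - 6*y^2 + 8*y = (y)*(y^2 - 6*y + 8) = y*(y - 4)*(y - 2)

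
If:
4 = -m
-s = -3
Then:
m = -4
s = 3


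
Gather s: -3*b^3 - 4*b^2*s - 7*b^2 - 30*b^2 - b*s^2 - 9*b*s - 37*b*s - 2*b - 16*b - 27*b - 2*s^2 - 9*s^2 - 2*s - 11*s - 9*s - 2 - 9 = -3*b^3 - 37*b^2 - 45*b + s^2*(-b - 11) + s*(-4*b^2 - 46*b - 22) - 11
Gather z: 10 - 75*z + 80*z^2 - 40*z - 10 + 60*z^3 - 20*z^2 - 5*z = 60*z^3 + 60*z^2 - 120*z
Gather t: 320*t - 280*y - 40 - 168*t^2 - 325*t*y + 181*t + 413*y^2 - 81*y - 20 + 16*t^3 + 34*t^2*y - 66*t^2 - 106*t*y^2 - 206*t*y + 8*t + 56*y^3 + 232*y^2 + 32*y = 16*t^3 + t^2*(34*y - 234) + t*(-106*y^2 - 531*y + 509) + 56*y^3 + 645*y^2 - 329*y - 60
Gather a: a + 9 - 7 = a + 2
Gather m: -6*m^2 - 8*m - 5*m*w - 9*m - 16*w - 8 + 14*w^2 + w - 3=-6*m^2 + m*(-5*w - 17) + 14*w^2 - 15*w - 11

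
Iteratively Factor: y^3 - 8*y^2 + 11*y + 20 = (y - 4)*(y^2 - 4*y - 5) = (y - 5)*(y - 4)*(y + 1)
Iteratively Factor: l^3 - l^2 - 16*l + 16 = (l + 4)*(l^2 - 5*l + 4) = (l - 4)*(l + 4)*(l - 1)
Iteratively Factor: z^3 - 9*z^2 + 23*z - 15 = (z - 5)*(z^2 - 4*z + 3) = (z - 5)*(z - 3)*(z - 1)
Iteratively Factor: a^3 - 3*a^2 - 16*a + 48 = (a + 4)*(a^2 - 7*a + 12) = (a - 3)*(a + 4)*(a - 4)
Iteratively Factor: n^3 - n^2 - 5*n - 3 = (n + 1)*(n^2 - 2*n - 3) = (n + 1)^2*(n - 3)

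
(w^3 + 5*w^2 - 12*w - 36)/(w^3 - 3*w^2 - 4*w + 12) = (w + 6)/(w - 2)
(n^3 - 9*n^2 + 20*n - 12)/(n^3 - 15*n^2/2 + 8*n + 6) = 2*(n - 1)/(2*n + 1)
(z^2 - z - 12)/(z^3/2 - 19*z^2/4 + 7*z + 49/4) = 4*(z^2 - z - 12)/(2*z^3 - 19*z^2 + 28*z + 49)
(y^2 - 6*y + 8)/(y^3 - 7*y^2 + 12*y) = (y - 2)/(y*(y - 3))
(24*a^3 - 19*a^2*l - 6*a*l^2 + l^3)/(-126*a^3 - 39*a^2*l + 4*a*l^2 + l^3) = (-8*a^2 + 9*a*l - l^2)/(42*a^2 - a*l - l^2)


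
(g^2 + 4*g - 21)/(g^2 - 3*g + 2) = (g^2 + 4*g - 21)/(g^2 - 3*g + 2)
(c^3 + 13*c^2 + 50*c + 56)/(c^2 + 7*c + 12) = (c^2 + 9*c + 14)/(c + 3)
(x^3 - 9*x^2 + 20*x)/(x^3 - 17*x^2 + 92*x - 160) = x/(x - 8)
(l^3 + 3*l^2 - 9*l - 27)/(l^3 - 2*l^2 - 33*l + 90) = (l^2 + 6*l + 9)/(l^2 + l - 30)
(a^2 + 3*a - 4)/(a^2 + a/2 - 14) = 2*(a - 1)/(2*a - 7)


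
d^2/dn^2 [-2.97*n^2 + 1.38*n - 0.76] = -5.94000000000000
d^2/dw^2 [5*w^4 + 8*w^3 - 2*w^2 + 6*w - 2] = 60*w^2 + 48*w - 4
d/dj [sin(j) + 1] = cos(j)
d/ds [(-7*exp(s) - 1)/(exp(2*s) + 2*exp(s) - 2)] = (7*exp(2*s) + 2*exp(s) + 16)*exp(s)/(exp(4*s) + 4*exp(3*s) - 8*exp(s) + 4)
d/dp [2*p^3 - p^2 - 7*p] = 6*p^2 - 2*p - 7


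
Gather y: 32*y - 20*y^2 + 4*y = -20*y^2 + 36*y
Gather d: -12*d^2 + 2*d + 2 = -12*d^2 + 2*d + 2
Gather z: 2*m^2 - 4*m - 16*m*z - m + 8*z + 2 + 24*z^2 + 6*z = 2*m^2 - 5*m + 24*z^2 + z*(14 - 16*m) + 2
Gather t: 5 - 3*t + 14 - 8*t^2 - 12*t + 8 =-8*t^2 - 15*t + 27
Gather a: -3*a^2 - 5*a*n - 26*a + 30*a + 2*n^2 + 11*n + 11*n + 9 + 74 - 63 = -3*a^2 + a*(4 - 5*n) + 2*n^2 + 22*n + 20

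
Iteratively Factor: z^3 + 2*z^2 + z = (z)*(z^2 + 2*z + 1) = z*(z + 1)*(z + 1)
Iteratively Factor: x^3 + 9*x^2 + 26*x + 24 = (x + 2)*(x^2 + 7*x + 12) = (x + 2)*(x + 3)*(x + 4)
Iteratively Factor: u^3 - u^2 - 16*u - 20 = (u + 2)*(u^2 - 3*u - 10) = (u - 5)*(u + 2)*(u + 2)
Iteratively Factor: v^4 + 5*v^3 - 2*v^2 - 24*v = (v + 4)*(v^3 + v^2 - 6*v) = v*(v + 4)*(v^2 + v - 6) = v*(v - 2)*(v + 4)*(v + 3)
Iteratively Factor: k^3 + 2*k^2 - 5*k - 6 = (k + 1)*(k^2 + k - 6) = (k + 1)*(k + 3)*(k - 2)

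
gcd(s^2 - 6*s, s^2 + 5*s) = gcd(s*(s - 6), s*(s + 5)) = s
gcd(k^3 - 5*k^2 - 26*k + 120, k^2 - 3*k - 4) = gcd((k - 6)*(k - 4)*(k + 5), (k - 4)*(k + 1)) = k - 4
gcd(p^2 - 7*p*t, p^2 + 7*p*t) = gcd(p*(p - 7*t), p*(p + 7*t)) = p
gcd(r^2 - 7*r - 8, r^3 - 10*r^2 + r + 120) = r - 8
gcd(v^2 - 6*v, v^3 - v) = v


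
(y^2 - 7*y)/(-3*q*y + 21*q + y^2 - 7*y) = y/(-3*q + y)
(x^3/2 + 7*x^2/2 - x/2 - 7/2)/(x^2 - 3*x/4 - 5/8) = 4*(-x^3 - 7*x^2 + x + 7)/(-8*x^2 + 6*x + 5)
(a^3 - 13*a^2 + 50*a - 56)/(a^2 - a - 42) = (a^2 - 6*a + 8)/(a + 6)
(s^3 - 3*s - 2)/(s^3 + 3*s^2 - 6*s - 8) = (s + 1)/(s + 4)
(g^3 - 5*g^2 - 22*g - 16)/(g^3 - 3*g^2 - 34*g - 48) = (g + 1)/(g + 3)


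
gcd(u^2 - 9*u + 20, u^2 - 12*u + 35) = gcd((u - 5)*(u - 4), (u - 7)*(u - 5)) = u - 5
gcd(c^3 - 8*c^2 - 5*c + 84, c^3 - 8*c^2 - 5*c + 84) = c^3 - 8*c^2 - 5*c + 84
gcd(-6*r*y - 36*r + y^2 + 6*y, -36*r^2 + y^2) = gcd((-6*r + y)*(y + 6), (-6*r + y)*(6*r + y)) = -6*r + y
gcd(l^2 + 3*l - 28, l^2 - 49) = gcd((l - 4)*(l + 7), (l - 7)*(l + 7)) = l + 7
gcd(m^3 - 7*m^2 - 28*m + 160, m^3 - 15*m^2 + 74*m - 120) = m - 4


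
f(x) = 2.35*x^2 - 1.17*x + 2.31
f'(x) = 4.7*x - 1.17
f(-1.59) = 10.11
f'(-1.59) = -8.64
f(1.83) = 8.04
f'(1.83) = 7.43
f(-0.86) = 5.05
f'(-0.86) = -5.21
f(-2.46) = 19.41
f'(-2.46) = -12.73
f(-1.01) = 5.89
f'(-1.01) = -5.92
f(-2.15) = 15.69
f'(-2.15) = -11.28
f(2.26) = 11.67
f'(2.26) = 9.45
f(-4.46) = 54.27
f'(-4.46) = -22.13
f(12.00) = 326.67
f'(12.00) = 55.23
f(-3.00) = 26.97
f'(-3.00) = -15.27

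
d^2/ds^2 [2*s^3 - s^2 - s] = 12*s - 2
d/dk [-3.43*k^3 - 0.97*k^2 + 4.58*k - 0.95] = -10.29*k^2 - 1.94*k + 4.58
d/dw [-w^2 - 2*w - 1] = -2*w - 2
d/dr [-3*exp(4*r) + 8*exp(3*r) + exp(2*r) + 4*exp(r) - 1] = 2*(-6*exp(3*r) + 12*exp(2*r) + exp(r) + 2)*exp(r)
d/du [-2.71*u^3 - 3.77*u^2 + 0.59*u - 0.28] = -8.13*u^2 - 7.54*u + 0.59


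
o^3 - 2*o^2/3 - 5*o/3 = o*(o - 5/3)*(o + 1)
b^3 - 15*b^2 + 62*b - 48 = (b - 8)*(b - 6)*(b - 1)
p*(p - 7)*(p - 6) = p^3 - 13*p^2 + 42*p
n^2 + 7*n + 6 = (n + 1)*(n + 6)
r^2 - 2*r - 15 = (r - 5)*(r + 3)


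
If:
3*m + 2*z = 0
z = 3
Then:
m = -2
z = 3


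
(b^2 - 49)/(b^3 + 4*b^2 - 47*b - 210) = (b + 7)/(b^2 + 11*b + 30)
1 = 1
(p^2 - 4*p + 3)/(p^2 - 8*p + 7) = (p - 3)/(p - 7)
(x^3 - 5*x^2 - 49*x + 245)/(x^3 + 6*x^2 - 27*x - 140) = (x - 7)/(x + 4)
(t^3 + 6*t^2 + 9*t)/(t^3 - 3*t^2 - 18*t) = (t + 3)/(t - 6)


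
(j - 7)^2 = j^2 - 14*j + 49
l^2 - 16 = (l - 4)*(l + 4)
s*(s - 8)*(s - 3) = s^3 - 11*s^2 + 24*s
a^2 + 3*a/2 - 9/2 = (a - 3/2)*(a + 3)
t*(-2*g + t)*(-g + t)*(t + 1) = 2*g^2*t^2 + 2*g^2*t - 3*g*t^3 - 3*g*t^2 + t^4 + t^3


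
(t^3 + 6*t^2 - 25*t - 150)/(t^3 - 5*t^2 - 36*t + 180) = (t + 5)/(t - 6)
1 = 1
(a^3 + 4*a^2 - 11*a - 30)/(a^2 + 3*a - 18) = (a^2 + 7*a + 10)/(a + 6)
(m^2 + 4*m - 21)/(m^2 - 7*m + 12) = (m + 7)/(m - 4)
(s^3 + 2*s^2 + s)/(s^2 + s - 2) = s*(s^2 + 2*s + 1)/(s^2 + s - 2)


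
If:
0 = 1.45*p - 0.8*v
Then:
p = 0.551724137931034*v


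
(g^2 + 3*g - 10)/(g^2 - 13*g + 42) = (g^2 + 3*g - 10)/(g^2 - 13*g + 42)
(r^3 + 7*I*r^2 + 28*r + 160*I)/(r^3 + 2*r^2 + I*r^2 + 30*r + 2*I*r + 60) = (r^2 + 12*I*r - 32)/(r^2 + r*(2 + 6*I) + 12*I)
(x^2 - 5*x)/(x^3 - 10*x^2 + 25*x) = 1/(x - 5)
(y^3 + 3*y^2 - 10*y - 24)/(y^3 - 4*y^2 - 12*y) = (y^2 + y - 12)/(y*(y - 6))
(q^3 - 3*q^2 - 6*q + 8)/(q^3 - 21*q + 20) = (q + 2)/(q + 5)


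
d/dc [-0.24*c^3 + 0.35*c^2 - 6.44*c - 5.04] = -0.72*c^2 + 0.7*c - 6.44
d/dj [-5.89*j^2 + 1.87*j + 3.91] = 1.87 - 11.78*j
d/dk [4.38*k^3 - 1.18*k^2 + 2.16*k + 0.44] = 13.14*k^2 - 2.36*k + 2.16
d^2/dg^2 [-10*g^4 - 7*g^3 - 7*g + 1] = 6*g*(-20*g - 7)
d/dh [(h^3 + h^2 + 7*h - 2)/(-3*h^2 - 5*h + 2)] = (-3*h^4 - 10*h^3 + 22*h^2 - 8*h + 4)/(9*h^4 + 30*h^3 + 13*h^2 - 20*h + 4)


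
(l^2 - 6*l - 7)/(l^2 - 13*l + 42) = (l + 1)/(l - 6)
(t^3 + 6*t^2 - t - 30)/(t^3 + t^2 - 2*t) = (t^3 + 6*t^2 - t - 30)/(t*(t^2 + t - 2))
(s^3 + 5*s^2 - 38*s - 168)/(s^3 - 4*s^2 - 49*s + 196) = (s^2 - 2*s - 24)/(s^2 - 11*s + 28)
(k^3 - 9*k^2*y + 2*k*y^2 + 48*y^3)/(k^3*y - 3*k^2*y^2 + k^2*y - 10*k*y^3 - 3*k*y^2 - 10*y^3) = (-k^2 + 11*k*y - 24*y^2)/(y*(-k^2 + 5*k*y - k + 5*y))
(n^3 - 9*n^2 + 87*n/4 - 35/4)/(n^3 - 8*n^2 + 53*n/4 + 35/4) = (2*n - 1)/(2*n + 1)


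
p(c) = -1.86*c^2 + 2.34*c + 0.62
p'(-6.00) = 24.66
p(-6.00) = -80.38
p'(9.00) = -31.14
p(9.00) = -128.98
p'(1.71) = -4.02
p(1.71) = -0.82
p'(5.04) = -16.41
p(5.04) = -34.83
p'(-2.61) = 12.05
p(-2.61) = -18.16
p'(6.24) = -20.87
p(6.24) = -57.20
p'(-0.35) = 3.64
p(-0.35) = -0.43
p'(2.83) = -8.19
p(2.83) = -7.65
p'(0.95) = -1.19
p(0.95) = 1.16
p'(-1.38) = 7.47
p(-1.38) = -6.15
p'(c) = 2.34 - 3.72*c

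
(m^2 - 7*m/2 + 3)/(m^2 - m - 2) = (m - 3/2)/(m + 1)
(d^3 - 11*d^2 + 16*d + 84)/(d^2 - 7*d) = d - 4 - 12/d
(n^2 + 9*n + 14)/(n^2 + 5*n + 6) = (n + 7)/(n + 3)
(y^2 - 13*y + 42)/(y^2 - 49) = (y - 6)/(y + 7)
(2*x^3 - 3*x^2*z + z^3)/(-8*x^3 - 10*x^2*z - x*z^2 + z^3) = (-x^2 + 2*x*z - z^2)/(4*x^2 + 3*x*z - z^2)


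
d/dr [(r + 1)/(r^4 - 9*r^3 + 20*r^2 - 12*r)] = (r*(r^3 - 9*r^2 + 20*r - 12) - (r + 1)*(4*r^3 - 27*r^2 + 40*r - 12))/(r^2*(r^3 - 9*r^2 + 20*r - 12)^2)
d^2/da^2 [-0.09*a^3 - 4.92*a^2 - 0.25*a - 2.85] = -0.54*a - 9.84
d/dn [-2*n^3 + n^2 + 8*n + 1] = -6*n^2 + 2*n + 8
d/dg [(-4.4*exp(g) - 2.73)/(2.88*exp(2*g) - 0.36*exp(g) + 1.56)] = (12.672*exp(2*g) + 15.7248*exp(g) - 7.8468)*exp(g)/(8.2944*exp(4*g) - 2.0736*exp(3*g) + 9.1152*exp(2*g) - 1.1232*exp(g) + 2.4336)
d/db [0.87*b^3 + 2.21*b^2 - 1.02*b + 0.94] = 2.61*b^2 + 4.42*b - 1.02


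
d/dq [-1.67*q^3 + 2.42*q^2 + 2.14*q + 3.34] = -5.01*q^2 + 4.84*q + 2.14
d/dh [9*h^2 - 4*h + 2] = 18*h - 4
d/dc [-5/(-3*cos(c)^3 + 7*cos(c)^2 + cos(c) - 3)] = 5*(9*cos(c)^2 - 14*cos(c) - 1)*sin(c)/(3*cos(c)^3 - 7*cos(c)^2 - cos(c) + 3)^2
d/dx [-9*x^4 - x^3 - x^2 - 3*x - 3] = -36*x^3 - 3*x^2 - 2*x - 3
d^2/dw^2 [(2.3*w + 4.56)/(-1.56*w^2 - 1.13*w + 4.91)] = (-(2.3*w + 4.56)*(3.12*w + 1.13)*(6.24*w + 2.26) + (21.528*w + 19.4252)*(1.56*w^2 + 1.13*w - 4.91))/(1.56*w^2 + 1.13*w - 4.91)^3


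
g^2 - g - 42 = (g - 7)*(g + 6)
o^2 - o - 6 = (o - 3)*(o + 2)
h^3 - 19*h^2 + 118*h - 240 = (h - 8)*(h - 6)*(h - 5)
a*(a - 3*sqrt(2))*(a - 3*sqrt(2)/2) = a^3 - 9*sqrt(2)*a^2/2 + 9*a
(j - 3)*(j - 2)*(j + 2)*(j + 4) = j^4 + j^3 - 16*j^2 - 4*j + 48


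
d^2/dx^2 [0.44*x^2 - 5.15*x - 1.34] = 0.880000000000000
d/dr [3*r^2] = 6*r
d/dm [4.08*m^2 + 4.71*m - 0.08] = 8.16*m + 4.71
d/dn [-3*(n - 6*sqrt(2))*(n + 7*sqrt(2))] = -6*n - 3*sqrt(2)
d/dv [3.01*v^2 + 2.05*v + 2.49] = 6.02*v + 2.05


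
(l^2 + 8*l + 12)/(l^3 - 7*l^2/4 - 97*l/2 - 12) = 4*(l + 2)/(4*l^2 - 31*l - 8)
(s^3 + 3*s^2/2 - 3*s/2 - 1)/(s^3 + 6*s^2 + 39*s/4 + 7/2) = 2*(s - 1)/(2*s + 7)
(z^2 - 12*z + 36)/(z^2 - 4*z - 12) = (z - 6)/(z + 2)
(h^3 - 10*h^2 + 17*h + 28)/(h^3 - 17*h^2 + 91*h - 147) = (h^2 - 3*h - 4)/(h^2 - 10*h + 21)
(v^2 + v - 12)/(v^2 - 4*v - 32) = (v - 3)/(v - 8)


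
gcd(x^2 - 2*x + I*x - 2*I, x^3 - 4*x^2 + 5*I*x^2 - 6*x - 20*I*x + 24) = 1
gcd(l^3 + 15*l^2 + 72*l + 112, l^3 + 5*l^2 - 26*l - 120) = l + 4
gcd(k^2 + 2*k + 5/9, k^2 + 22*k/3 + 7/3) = k + 1/3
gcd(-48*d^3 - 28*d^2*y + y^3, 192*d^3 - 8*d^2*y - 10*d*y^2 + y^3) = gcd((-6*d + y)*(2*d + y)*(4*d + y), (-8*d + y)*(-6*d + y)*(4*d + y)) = -24*d^2 - 2*d*y + y^2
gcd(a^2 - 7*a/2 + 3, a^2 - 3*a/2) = a - 3/2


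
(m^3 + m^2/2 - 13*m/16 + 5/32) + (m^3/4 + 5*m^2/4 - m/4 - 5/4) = 5*m^3/4 + 7*m^2/4 - 17*m/16 - 35/32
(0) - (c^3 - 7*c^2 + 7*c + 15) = -c^3 + 7*c^2 - 7*c - 15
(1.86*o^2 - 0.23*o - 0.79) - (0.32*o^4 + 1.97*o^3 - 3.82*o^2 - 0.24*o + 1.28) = -0.32*o^4 - 1.97*o^3 + 5.68*o^2 + 0.00999999999999998*o - 2.07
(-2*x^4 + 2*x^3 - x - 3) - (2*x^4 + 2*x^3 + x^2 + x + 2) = -4*x^4 - x^2 - 2*x - 5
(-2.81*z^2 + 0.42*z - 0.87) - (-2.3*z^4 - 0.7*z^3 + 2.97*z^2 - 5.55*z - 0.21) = 2.3*z^4 + 0.7*z^3 - 5.78*z^2 + 5.97*z - 0.66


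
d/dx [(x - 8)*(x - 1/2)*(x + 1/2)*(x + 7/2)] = 4*x^3 - 27*x^2/2 - 113*x/2 + 9/8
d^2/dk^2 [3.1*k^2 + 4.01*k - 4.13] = 6.20000000000000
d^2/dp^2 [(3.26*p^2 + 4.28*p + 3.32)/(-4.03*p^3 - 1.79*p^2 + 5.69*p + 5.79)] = (-105.890668*p^6 - 417.066312*p^5 - 1280.809764*p^4 - 1738.262552*p^3 - 1008.186756*p^2 - 528.0702*p - 220.362004)/(65.450827*p^9 + 87.213633*p^8 - 238.494594*p^7 - 522.644812*p^6 + 86.129124*p^5 + 914.816958*p^4 + 574.916734*p^3 - 382.34844*p^2 - 572.256387*p - 194.104539)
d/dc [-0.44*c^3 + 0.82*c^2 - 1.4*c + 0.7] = -1.32*c^2 + 1.64*c - 1.4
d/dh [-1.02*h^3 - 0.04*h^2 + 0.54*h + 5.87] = -3.06*h^2 - 0.08*h + 0.54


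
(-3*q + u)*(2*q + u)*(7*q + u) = -42*q^3 - 13*q^2*u + 6*q*u^2 + u^3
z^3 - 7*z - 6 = (z - 3)*(z + 1)*(z + 2)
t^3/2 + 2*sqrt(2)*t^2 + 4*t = t*(t/2 + sqrt(2))*(t + 2*sqrt(2))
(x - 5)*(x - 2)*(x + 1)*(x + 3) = x^4 - 3*x^3 - 15*x^2 + 19*x + 30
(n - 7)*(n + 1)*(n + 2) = n^3 - 4*n^2 - 19*n - 14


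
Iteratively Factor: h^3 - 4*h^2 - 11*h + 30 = (h - 2)*(h^2 - 2*h - 15) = (h - 5)*(h - 2)*(h + 3)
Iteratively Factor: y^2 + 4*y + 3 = (y + 1)*(y + 3)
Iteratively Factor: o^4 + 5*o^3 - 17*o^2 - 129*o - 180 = (o - 5)*(o^3 + 10*o^2 + 33*o + 36) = (o - 5)*(o + 3)*(o^2 + 7*o + 12) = (o - 5)*(o + 3)^2*(o + 4)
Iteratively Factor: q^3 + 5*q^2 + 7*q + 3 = (q + 1)*(q^2 + 4*q + 3) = (q + 1)*(q + 3)*(q + 1)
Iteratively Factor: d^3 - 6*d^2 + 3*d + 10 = (d + 1)*(d^2 - 7*d + 10) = (d - 5)*(d + 1)*(d - 2)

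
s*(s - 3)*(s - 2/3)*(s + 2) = s^4 - 5*s^3/3 - 16*s^2/3 + 4*s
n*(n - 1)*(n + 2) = n^3 + n^2 - 2*n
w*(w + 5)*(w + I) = w^3 + 5*w^2 + I*w^2 + 5*I*w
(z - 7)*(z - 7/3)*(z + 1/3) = z^3 - 9*z^2 + 119*z/9 + 49/9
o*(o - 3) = o^2 - 3*o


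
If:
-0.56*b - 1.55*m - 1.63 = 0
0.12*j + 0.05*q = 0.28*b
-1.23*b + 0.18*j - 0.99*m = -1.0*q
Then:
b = 2.04500071316503*q + 2.30166880616175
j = 4.35500166405173*q + 5.37056054771074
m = -0.738838967337042*q - 1.88318356867779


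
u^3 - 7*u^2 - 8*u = u*(u - 8)*(u + 1)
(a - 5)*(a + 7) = a^2 + 2*a - 35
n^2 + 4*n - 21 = (n - 3)*(n + 7)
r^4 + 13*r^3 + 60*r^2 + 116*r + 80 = (r + 2)^2*(r + 4)*(r + 5)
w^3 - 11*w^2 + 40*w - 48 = (w - 4)^2*(w - 3)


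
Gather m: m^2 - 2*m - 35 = m^2 - 2*m - 35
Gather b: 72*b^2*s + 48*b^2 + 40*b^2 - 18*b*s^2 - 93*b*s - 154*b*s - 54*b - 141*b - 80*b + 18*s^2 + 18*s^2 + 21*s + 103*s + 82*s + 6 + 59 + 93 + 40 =b^2*(72*s + 88) + b*(-18*s^2 - 247*s - 275) + 36*s^2 + 206*s + 198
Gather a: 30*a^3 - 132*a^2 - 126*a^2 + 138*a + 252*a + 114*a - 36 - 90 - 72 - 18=30*a^3 - 258*a^2 + 504*a - 216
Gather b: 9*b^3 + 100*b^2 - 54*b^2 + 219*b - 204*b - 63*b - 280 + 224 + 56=9*b^3 + 46*b^2 - 48*b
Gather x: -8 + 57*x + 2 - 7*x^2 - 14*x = -7*x^2 + 43*x - 6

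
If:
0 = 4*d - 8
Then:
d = 2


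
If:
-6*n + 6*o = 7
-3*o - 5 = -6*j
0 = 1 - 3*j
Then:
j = 1/3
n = -13/6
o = -1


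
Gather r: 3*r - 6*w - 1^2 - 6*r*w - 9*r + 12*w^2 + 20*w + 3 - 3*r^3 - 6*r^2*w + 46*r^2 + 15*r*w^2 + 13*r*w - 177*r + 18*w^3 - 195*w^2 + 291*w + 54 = -3*r^3 + r^2*(46 - 6*w) + r*(15*w^2 + 7*w - 183) + 18*w^3 - 183*w^2 + 305*w + 56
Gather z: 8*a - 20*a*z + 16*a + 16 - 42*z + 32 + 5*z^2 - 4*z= 24*a + 5*z^2 + z*(-20*a - 46) + 48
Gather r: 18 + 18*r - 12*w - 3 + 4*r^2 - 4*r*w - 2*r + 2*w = 4*r^2 + r*(16 - 4*w) - 10*w + 15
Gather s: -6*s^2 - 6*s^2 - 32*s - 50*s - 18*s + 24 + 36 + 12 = -12*s^2 - 100*s + 72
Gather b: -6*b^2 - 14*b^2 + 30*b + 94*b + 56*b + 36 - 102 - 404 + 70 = -20*b^2 + 180*b - 400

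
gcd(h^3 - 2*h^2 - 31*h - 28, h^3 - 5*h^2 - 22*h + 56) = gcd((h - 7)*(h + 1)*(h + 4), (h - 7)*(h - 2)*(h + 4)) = h^2 - 3*h - 28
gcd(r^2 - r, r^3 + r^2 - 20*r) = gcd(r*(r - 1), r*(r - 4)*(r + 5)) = r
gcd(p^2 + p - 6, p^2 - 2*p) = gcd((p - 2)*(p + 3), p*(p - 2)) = p - 2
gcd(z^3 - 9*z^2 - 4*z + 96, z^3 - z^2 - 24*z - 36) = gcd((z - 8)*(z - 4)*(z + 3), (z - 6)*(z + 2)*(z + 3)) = z + 3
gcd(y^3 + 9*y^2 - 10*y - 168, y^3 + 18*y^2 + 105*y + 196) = y + 7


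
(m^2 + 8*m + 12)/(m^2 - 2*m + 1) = (m^2 + 8*m + 12)/(m^2 - 2*m + 1)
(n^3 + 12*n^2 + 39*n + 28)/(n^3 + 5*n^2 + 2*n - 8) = (n^2 + 8*n + 7)/(n^2 + n - 2)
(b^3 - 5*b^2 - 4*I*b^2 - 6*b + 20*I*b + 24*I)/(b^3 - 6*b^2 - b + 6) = (b - 4*I)/(b - 1)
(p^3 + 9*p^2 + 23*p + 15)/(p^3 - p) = (p^2 + 8*p + 15)/(p*(p - 1))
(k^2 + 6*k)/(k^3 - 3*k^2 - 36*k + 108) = k/(k^2 - 9*k + 18)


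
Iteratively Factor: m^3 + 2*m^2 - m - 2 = (m + 2)*(m^2 - 1) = (m - 1)*(m + 2)*(m + 1)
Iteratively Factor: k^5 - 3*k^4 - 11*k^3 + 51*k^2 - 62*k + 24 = (k - 3)*(k^4 - 11*k^2 + 18*k - 8) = (k - 3)*(k + 4)*(k^3 - 4*k^2 + 5*k - 2) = (k - 3)*(k - 1)*(k + 4)*(k^2 - 3*k + 2) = (k - 3)*(k - 2)*(k - 1)*(k + 4)*(k - 1)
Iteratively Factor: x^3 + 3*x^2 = (x)*(x^2 + 3*x) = x^2*(x + 3)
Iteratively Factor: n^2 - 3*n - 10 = (n + 2)*(n - 5)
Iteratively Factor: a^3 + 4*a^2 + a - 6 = (a - 1)*(a^2 + 5*a + 6) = (a - 1)*(a + 2)*(a + 3)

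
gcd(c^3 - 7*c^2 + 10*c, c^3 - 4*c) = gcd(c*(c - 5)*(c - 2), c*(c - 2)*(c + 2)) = c^2 - 2*c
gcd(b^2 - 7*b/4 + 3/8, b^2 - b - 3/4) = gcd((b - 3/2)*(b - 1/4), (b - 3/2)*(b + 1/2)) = b - 3/2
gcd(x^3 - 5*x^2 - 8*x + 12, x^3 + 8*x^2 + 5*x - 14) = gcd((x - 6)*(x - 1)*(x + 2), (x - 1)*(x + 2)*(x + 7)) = x^2 + x - 2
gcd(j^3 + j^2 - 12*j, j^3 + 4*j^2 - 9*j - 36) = j^2 + j - 12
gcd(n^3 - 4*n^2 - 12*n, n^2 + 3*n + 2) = n + 2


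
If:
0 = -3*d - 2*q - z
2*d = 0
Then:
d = 0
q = -z/2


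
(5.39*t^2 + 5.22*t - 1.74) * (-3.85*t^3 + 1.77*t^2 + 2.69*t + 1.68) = -20.7515*t^5 - 10.5567*t^4 + 30.4375*t^3 + 20.0172*t^2 + 4.089*t - 2.9232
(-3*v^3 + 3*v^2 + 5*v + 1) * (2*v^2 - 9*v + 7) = -6*v^5 + 33*v^4 - 38*v^3 - 22*v^2 + 26*v + 7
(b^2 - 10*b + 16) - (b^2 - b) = 16 - 9*b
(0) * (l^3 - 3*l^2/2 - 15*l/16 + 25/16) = 0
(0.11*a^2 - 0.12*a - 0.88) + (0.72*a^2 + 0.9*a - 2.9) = 0.83*a^2 + 0.78*a - 3.78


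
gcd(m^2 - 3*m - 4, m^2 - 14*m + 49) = 1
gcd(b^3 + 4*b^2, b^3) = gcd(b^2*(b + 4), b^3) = b^2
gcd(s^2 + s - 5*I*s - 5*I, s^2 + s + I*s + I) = s + 1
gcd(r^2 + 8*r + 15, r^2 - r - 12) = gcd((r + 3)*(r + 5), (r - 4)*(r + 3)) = r + 3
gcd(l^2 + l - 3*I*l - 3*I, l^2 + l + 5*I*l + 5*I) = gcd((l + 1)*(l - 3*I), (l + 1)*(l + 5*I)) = l + 1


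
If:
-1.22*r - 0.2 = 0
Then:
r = -0.16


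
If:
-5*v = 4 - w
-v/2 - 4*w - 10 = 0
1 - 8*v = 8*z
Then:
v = -52/41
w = -96/41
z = 457/328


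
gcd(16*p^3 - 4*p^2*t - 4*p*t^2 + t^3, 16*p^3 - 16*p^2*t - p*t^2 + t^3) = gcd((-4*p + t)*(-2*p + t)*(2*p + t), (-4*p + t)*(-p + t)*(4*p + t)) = 4*p - t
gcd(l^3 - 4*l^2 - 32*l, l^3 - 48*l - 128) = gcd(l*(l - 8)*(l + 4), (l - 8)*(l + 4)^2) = l^2 - 4*l - 32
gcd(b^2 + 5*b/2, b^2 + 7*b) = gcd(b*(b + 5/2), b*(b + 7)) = b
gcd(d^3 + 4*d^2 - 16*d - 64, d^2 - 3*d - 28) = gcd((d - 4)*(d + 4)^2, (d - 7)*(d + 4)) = d + 4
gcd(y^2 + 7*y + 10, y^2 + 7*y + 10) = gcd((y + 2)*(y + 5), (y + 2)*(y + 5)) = y^2 + 7*y + 10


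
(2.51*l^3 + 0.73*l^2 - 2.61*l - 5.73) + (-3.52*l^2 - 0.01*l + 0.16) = 2.51*l^3 - 2.79*l^2 - 2.62*l - 5.57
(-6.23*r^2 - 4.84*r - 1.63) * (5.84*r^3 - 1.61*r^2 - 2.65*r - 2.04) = -36.3832*r^5 - 18.2353*r^4 + 14.7827*r^3 + 28.1595*r^2 + 14.1931*r + 3.3252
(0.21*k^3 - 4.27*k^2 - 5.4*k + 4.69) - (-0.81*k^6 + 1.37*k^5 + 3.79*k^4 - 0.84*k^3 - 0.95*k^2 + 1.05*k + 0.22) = 0.81*k^6 - 1.37*k^5 - 3.79*k^4 + 1.05*k^3 - 3.32*k^2 - 6.45*k + 4.47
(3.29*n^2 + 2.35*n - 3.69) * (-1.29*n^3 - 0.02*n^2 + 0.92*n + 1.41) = -4.2441*n^5 - 3.0973*n^4 + 7.7399*n^3 + 6.8747*n^2 - 0.0813000000000001*n - 5.2029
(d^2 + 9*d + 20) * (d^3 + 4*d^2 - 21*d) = d^5 + 13*d^4 + 35*d^3 - 109*d^2 - 420*d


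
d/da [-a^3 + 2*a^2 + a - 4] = -3*a^2 + 4*a + 1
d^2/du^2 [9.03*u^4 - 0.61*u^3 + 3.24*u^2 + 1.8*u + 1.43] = 108.36*u^2 - 3.66*u + 6.48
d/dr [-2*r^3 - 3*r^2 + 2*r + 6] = -6*r^2 - 6*r + 2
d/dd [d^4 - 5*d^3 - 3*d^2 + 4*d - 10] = 4*d^3 - 15*d^2 - 6*d + 4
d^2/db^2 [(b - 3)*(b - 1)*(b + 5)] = 6*b + 2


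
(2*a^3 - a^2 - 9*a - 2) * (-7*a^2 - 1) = -14*a^5 + 7*a^4 + 61*a^3 + 15*a^2 + 9*a + 2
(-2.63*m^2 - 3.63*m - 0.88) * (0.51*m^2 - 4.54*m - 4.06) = -1.3413*m^4 + 10.0889*m^3 + 26.7092*m^2 + 18.733*m + 3.5728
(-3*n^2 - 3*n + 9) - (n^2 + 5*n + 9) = -4*n^2 - 8*n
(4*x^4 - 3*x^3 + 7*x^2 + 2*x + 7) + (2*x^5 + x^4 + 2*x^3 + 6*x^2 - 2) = 2*x^5 + 5*x^4 - x^3 + 13*x^2 + 2*x + 5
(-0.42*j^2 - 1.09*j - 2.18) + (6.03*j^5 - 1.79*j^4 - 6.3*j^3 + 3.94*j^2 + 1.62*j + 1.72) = 6.03*j^5 - 1.79*j^4 - 6.3*j^3 + 3.52*j^2 + 0.53*j - 0.46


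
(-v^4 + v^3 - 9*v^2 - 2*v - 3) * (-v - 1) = v^5 + 8*v^3 + 11*v^2 + 5*v + 3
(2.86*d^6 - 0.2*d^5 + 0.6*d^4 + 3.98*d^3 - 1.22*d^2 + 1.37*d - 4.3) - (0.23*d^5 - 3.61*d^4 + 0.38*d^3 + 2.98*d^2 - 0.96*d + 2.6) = 2.86*d^6 - 0.43*d^5 + 4.21*d^4 + 3.6*d^3 - 4.2*d^2 + 2.33*d - 6.9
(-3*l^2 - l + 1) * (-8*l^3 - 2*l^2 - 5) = 24*l^5 + 14*l^4 - 6*l^3 + 13*l^2 + 5*l - 5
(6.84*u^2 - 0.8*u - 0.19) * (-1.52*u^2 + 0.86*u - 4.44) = -10.3968*u^4 + 7.0984*u^3 - 30.7688*u^2 + 3.3886*u + 0.8436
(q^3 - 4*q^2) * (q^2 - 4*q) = q^5 - 8*q^4 + 16*q^3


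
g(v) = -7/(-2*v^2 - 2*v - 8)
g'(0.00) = -0.22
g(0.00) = 0.88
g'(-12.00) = 0.00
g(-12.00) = 0.03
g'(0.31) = -0.29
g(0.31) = 0.79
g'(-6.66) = 0.02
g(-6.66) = 0.08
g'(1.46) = -0.24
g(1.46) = 0.46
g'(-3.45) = 0.13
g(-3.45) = 0.28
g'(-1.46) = 0.31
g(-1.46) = 0.75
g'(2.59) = -0.12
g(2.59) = 0.26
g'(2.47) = -0.13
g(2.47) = 0.28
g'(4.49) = -0.04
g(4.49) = 0.12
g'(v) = -7*(4*v + 2)/(-2*v^2 - 2*v - 8)^2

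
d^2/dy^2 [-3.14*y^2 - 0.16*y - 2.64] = -6.28000000000000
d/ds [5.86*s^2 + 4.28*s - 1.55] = 11.72*s + 4.28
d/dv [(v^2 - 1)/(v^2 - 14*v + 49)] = 2*(1 - 7*v)/(v^3 - 21*v^2 + 147*v - 343)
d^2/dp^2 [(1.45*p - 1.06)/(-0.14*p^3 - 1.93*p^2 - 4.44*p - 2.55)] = (-0.17052*p^5 - 2.101428*p^4 - 4.41697800000001*p^3 + 33.85554*p^2 + 95.046642*p + 64.193052)/(0.002744*p^9 + 0.113484*p^8 + 1.82553*p^7 + 14.537125*p^6 + 62.02944*p^5 + 152.147709*p^4 + 221.368194*p^3 + 188.458515*p^2 + 86.6133*p + 16.581375)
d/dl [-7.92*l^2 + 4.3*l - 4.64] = 4.3 - 15.84*l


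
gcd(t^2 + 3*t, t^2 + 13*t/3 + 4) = t + 3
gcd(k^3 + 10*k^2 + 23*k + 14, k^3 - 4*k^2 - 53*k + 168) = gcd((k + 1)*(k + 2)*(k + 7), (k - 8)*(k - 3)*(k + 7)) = k + 7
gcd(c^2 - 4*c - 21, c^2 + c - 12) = 1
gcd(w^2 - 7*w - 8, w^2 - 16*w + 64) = w - 8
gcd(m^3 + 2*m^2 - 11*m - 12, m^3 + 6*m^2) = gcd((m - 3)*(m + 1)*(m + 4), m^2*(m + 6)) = 1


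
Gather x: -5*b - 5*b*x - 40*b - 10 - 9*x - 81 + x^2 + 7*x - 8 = -45*b + x^2 + x*(-5*b - 2) - 99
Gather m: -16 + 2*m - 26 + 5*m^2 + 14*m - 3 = 5*m^2 + 16*m - 45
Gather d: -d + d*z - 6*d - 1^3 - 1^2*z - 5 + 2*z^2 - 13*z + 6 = d*(z - 7) + 2*z^2 - 14*z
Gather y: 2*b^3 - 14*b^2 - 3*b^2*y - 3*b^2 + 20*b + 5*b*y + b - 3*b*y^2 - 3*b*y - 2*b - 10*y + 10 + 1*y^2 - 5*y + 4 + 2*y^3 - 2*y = 2*b^3 - 17*b^2 + 19*b + 2*y^3 + y^2*(1 - 3*b) + y*(-3*b^2 + 2*b - 17) + 14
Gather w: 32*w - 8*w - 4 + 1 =24*w - 3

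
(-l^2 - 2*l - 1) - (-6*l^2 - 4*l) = 5*l^2 + 2*l - 1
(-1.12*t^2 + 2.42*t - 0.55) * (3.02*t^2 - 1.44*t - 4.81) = -3.3824*t^4 + 8.9212*t^3 + 0.2414*t^2 - 10.8482*t + 2.6455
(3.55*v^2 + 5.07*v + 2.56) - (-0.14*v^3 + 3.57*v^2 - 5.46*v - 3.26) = 0.14*v^3 - 0.02*v^2 + 10.53*v + 5.82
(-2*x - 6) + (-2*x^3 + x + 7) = -2*x^3 - x + 1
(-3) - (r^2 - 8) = 5 - r^2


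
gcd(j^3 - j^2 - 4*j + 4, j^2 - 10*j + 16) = j - 2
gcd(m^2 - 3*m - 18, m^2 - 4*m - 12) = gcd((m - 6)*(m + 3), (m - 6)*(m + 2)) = m - 6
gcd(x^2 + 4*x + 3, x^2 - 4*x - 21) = x + 3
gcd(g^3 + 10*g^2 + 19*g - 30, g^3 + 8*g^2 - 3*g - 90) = g^2 + 11*g + 30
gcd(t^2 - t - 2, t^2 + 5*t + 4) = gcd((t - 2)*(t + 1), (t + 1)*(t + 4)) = t + 1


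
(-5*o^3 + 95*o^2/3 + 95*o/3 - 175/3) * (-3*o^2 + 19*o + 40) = 15*o^5 - 190*o^4 + 920*o^3/3 + 6130*o^2/3 + 475*o/3 - 7000/3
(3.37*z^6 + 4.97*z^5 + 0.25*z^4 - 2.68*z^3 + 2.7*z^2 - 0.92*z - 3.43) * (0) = 0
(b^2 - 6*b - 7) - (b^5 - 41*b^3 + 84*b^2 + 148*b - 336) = -b^5 + 41*b^3 - 83*b^2 - 154*b + 329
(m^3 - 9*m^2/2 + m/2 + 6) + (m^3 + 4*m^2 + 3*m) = 2*m^3 - m^2/2 + 7*m/2 + 6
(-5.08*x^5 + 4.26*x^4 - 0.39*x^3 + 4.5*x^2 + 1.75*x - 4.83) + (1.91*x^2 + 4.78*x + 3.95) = -5.08*x^5 + 4.26*x^4 - 0.39*x^3 + 6.41*x^2 + 6.53*x - 0.88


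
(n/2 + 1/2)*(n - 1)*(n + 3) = n^3/2 + 3*n^2/2 - n/2 - 3/2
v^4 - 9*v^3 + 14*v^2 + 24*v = v*(v - 6)*(v - 4)*(v + 1)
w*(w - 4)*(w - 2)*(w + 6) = w^4 - 28*w^2 + 48*w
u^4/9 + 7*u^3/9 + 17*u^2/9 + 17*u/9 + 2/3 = (u/3 + 1/3)*(u/3 + 1)*(u + 1)*(u + 2)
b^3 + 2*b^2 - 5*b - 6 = (b - 2)*(b + 1)*(b + 3)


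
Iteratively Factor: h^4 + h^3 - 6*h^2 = (h + 3)*(h^3 - 2*h^2) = (h - 2)*(h + 3)*(h^2) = h*(h - 2)*(h + 3)*(h)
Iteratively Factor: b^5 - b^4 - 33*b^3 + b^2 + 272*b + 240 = (b - 4)*(b^4 + 3*b^3 - 21*b^2 - 83*b - 60) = (b - 4)*(b + 3)*(b^3 - 21*b - 20) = (b - 5)*(b - 4)*(b + 3)*(b^2 + 5*b + 4) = (b - 5)*(b - 4)*(b + 1)*(b + 3)*(b + 4)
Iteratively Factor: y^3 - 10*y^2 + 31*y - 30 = (y - 2)*(y^2 - 8*y + 15) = (y - 5)*(y - 2)*(y - 3)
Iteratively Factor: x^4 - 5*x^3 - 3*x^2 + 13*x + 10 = (x - 5)*(x^3 - 3*x - 2) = (x - 5)*(x - 2)*(x^2 + 2*x + 1) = (x - 5)*(x - 2)*(x + 1)*(x + 1)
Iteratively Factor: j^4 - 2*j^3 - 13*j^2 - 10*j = (j - 5)*(j^3 + 3*j^2 + 2*j) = j*(j - 5)*(j^2 + 3*j + 2) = j*(j - 5)*(j + 1)*(j + 2)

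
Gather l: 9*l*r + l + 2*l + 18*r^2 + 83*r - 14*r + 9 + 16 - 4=l*(9*r + 3) + 18*r^2 + 69*r + 21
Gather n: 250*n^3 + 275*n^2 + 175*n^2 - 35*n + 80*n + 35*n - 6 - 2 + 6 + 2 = 250*n^3 + 450*n^2 + 80*n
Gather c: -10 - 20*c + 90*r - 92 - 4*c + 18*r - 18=-24*c + 108*r - 120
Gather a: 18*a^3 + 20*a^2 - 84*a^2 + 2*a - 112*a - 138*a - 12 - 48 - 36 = 18*a^3 - 64*a^2 - 248*a - 96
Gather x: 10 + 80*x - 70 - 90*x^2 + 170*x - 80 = -90*x^2 + 250*x - 140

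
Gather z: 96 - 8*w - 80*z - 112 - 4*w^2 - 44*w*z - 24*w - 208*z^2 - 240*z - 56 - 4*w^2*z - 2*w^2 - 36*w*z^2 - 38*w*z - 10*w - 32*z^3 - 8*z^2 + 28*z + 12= -6*w^2 - 42*w - 32*z^3 + z^2*(-36*w - 216) + z*(-4*w^2 - 82*w - 292) - 60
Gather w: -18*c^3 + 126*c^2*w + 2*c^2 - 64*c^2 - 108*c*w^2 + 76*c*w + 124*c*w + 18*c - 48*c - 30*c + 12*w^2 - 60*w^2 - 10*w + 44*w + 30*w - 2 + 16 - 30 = -18*c^3 - 62*c^2 - 60*c + w^2*(-108*c - 48) + w*(126*c^2 + 200*c + 64) - 16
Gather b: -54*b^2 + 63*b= -54*b^2 + 63*b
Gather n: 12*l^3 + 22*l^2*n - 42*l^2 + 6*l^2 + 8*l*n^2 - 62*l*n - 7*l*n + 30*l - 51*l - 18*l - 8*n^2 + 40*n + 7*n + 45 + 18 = 12*l^3 - 36*l^2 - 39*l + n^2*(8*l - 8) + n*(22*l^2 - 69*l + 47) + 63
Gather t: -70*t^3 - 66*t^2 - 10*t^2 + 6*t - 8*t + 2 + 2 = -70*t^3 - 76*t^2 - 2*t + 4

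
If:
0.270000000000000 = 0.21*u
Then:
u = 1.29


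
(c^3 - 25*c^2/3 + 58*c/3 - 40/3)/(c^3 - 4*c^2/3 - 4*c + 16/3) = (c - 5)/(c + 2)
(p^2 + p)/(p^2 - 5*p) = (p + 1)/(p - 5)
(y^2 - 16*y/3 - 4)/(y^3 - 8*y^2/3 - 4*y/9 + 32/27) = 9*(y - 6)/(9*y^2 - 30*y + 16)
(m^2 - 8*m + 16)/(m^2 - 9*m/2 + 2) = 2*(m - 4)/(2*m - 1)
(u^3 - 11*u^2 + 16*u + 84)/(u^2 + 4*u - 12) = (u^3 - 11*u^2 + 16*u + 84)/(u^2 + 4*u - 12)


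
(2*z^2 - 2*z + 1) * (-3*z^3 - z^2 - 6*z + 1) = -6*z^5 + 4*z^4 - 13*z^3 + 13*z^2 - 8*z + 1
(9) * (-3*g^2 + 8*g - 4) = -27*g^2 + 72*g - 36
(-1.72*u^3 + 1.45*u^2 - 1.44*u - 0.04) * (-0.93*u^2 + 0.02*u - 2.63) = 1.5996*u^5 - 1.3829*u^4 + 5.8918*u^3 - 3.8051*u^2 + 3.7864*u + 0.1052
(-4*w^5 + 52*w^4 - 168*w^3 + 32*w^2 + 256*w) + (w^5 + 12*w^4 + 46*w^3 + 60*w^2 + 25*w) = -3*w^5 + 64*w^4 - 122*w^3 + 92*w^2 + 281*w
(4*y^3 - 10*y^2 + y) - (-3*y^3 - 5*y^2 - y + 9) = 7*y^3 - 5*y^2 + 2*y - 9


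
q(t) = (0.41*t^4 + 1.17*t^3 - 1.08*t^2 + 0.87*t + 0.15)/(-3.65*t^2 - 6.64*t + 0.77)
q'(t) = (7.3*t + 6.64)*(0.41*t^4 + 1.17*t^3 - 1.08*t^2 + 0.87*t + 0.15)/(-3.65*t^2 - 6.64*t + 0.77)^2 + (1.64*t^3 + 3.51*t^2 - 2.16*t + 0.87)/(-3.65*t^2 - 6.64*t + 0.77)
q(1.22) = -0.21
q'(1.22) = -0.25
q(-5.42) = -1.86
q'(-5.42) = 1.19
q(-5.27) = -1.69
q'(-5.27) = 1.17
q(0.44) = -0.15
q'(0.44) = 0.27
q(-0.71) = -0.36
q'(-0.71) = 0.84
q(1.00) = -0.16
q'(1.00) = -0.17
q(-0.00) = 0.19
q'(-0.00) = 2.81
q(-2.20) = 4.30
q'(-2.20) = 15.47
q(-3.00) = 0.87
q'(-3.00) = 1.53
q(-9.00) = -7.41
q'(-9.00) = 1.93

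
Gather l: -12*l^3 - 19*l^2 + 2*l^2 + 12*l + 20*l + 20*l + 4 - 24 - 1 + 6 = -12*l^3 - 17*l^2 + 52*l - 15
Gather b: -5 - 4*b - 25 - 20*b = -24*b - 30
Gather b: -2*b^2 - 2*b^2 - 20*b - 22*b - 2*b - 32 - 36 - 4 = -4*b^2 - 44*b - 72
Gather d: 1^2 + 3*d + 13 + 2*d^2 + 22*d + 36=2*d^2 + 25*d + 50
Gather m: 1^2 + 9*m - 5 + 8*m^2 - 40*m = 8*m^2 - 31*m - 4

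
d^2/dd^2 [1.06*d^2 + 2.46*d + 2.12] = 2.12000000000000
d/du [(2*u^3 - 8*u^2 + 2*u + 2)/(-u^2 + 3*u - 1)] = 2*(-u^4 + 6*u^3 - 14*u^2 + 10*u - 4)/(u^4 - 6*u^3 + 11*u^2 - 6*u + 1)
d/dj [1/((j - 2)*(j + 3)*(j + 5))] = (-(j - 2)*(j + 3) - (j - 2)*(j + 5) - (j + 3)*(j + 5))/((j - 2)^2*(j + 3)^2*(j + 5)^2)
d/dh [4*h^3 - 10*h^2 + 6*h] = 12*h^2 - 20*h + 6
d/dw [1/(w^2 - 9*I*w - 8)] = (-2*w + 9*I)/(-w^2 + 9*I*w + 8)^2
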